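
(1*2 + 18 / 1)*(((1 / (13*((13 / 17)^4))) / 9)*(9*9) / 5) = 3006756 / 371293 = 8.10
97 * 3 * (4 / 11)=1164 / 11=105.82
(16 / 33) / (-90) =-8 / 1485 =-0.01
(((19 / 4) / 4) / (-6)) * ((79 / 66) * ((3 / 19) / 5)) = -79 / 10560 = -0.01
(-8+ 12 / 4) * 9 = -45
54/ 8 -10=-13/ 4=-3.25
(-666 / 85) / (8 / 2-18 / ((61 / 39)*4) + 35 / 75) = -243756 / 49453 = -4.93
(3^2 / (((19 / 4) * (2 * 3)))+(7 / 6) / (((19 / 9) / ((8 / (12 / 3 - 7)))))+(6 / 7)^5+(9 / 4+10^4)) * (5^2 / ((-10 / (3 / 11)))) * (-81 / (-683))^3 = -101839820596410555 / 8953412304731048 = -11.37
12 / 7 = 1.71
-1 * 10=-10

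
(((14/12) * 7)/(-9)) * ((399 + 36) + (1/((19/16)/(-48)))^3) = 7350019061/123462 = 59532.64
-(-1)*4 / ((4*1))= 1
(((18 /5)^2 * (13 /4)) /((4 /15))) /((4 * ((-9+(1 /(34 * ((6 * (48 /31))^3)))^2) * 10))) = -65119702562686107648 /148420974479661086375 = -0.44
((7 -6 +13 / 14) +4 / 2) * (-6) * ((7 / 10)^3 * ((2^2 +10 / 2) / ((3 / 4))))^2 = -4991679 / 12500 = -399.33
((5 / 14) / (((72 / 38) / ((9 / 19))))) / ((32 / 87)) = 0.24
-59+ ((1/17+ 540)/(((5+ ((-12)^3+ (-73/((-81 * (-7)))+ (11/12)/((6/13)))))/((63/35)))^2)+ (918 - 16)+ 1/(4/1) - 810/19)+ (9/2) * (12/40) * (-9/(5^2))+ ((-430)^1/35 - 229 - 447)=3853415890508203467239/34452472062037237250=111.85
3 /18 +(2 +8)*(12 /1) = 721 /6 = 120.17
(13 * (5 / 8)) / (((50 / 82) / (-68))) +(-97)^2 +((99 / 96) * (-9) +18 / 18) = 1359139 / 160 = 8494.62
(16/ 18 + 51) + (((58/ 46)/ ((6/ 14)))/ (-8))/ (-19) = 1633241/ 31464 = 51.91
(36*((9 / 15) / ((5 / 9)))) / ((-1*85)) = -972 / 2125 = -0.46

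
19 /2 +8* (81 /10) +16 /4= 783 /10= 78.30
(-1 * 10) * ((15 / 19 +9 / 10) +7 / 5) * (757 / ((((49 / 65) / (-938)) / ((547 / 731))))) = 2117090688830 / 97223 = 21775615.74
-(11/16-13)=197/16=12.31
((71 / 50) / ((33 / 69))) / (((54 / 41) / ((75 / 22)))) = 66953 / 8712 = 7.69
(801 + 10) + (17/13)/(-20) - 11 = 799.93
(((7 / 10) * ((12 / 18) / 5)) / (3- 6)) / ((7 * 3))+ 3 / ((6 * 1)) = 673 / 1350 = 0.50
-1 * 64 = -64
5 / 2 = 2.50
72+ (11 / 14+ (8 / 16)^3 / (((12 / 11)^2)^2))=84622423 / 1161216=72.87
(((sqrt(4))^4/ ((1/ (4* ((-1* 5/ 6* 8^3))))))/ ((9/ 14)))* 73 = -83722240/ 27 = -3100823.70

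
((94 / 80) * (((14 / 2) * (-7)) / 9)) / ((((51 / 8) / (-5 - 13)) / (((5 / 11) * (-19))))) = -87514 / 561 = -156.00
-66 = -66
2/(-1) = -2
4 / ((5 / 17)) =68 / 5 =13.60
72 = 72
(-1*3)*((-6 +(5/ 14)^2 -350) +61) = 173385/ 196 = 884.62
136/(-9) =-136/9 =-15.11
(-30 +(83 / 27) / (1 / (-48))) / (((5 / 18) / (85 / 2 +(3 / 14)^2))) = -6662861 / 245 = -27195.35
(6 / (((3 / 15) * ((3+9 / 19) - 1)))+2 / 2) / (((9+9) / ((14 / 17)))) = 0.60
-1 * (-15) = 15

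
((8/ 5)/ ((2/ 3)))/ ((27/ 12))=16/ 15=1.07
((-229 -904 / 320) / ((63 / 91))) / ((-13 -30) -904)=40183 / 113640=0.35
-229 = -229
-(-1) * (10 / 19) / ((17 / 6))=60 / 323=0.19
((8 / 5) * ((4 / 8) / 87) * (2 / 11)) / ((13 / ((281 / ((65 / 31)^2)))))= 2160328 / 262816125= 0.01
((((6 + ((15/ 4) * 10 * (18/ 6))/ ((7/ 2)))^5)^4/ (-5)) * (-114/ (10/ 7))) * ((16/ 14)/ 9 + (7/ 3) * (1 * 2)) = 3250601321087270175687384000000000.00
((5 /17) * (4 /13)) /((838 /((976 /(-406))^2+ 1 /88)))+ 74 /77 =0.96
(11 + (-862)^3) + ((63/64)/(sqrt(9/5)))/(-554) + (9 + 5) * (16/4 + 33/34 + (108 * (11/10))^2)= -272130160182/425-21 * sqrt(5)/35456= -640306259.25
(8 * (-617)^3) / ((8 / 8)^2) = -1879080904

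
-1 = -1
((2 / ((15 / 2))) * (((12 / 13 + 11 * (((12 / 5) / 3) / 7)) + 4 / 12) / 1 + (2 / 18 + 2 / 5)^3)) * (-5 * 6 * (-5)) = 175604176 / 1658475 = 105.88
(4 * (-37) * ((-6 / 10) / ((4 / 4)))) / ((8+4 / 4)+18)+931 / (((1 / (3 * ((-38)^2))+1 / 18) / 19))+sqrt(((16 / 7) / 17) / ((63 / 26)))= 4 * sqrt(442) / 357+2068997656 / 6525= 317088.00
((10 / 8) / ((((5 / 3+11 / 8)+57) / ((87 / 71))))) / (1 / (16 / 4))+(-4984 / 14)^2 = 12966497336 / 102311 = 126736.10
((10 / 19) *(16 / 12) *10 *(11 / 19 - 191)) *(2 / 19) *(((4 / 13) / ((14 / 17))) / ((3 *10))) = -1.75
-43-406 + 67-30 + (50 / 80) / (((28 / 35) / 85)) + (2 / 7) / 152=-1470839 / 4256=-345.59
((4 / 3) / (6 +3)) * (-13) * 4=-208 / 27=-7.70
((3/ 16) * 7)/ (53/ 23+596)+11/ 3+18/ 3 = 236539/ 24464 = 9.67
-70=-70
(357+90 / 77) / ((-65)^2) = 0.08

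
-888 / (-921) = 296 / 307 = 0.96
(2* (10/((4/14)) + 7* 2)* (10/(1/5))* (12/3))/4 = 4900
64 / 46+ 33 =791 / 23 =34.39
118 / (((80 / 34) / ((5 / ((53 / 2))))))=9.46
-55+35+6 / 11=-214 / 11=-19.45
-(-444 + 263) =181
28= 28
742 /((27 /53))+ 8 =39542 /27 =1464.52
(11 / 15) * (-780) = -572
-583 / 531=-1.10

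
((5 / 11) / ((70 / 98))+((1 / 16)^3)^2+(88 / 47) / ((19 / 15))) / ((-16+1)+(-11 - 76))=-116159854453 / 5603288154112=-0.02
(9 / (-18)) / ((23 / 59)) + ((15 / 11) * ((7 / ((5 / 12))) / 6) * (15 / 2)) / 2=3298 / 253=13.04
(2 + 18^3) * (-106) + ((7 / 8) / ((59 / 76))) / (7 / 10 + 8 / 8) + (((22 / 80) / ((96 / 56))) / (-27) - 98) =-8039824736591 / 12998880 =-618501.34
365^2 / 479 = 133225 / 479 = 278.13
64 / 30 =32 / 15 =2.13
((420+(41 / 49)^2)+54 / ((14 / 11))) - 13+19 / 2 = 2207137 / 4802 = 459.63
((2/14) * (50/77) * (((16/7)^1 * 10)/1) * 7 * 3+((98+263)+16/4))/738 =220735/397782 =0.55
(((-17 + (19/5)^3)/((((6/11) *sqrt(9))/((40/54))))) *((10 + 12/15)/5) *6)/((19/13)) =1805232/11875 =152.02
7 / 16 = 0.44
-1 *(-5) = 5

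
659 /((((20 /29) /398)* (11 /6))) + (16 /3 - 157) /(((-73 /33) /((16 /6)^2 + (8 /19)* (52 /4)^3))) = 186300714961 /686565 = 271351.90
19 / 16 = 1.19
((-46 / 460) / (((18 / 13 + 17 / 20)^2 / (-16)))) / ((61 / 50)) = 5408000 / 20591221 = 0.26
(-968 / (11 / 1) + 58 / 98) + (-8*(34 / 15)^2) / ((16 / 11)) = -1275217 / 11025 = -115.67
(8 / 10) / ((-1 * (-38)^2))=-1 / 1805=-0.00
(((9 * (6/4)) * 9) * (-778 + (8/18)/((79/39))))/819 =-829503/7189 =-115.39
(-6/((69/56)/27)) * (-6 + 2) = 12096/23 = 525.91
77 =77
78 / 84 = 13 / 14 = 0.93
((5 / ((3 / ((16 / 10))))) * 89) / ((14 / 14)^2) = 237.33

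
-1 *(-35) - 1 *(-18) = 53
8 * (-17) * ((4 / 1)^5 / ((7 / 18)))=-2506752 / 7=-358107.43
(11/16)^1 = 11/16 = 0.69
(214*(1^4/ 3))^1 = 214/ 3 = 71.33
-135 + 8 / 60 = -2023 / 15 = -134.87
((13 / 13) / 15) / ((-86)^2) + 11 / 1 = 11.00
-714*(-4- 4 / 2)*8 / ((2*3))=5712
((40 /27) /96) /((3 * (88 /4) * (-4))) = -5 /85536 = -0.00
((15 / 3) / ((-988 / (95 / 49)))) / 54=-0.00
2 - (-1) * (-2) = 0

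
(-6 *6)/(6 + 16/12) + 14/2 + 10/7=271/77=3.52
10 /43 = 0.23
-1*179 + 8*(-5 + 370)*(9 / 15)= 1573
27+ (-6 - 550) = -529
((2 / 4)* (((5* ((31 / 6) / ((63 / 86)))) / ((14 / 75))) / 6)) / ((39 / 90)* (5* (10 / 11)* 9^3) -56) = 42625 / 3736152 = 0.01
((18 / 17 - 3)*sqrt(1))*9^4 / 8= -216513 / 136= -1592.01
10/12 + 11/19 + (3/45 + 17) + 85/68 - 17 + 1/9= 9713/3420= 2.84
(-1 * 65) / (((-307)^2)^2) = -65 / 8882874001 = -0.00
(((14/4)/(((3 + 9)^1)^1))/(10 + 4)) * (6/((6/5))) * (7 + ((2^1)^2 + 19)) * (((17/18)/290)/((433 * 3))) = 0.00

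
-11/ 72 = -0.15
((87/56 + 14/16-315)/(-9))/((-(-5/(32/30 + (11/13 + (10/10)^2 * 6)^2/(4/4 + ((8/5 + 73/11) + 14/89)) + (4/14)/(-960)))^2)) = -3419084315941282445491603/67110156824391888480000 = -50.95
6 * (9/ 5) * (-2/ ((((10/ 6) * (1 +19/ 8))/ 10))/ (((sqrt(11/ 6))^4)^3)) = -8957952/ 8857805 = -1.01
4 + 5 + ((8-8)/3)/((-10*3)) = 9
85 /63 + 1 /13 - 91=-73361 /819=-89.57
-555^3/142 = -170953875/142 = -1203900.53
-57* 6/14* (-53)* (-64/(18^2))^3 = -4124672/413343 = -9.98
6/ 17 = 0.35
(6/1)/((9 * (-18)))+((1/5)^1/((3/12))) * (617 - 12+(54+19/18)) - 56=63721/135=472.01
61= 61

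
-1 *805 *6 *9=-43470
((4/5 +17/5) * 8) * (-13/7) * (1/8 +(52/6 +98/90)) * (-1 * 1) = 46241/75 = 616.55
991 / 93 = 10.66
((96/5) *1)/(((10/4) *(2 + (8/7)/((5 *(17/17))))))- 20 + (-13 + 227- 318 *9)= -173196/65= -2664.55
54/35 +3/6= 2.04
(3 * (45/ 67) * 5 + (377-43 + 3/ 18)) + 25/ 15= 139055/ 402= 345.91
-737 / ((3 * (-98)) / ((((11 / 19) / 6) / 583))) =737 / 1776348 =0.00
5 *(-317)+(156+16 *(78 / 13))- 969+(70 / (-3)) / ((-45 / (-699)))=-23980 / 9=-2664.44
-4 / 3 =-1.33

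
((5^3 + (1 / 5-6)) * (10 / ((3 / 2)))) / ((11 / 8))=577.94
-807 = -807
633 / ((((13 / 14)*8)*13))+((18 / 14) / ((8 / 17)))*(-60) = -744693 / 4732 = -157.37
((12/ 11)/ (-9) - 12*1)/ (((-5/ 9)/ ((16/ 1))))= 3840/ 11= 349.09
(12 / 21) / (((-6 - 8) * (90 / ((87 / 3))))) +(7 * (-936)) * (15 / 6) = -36117929 / 2205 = -16380.01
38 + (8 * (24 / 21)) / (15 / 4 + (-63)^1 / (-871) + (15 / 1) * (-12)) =163048622 / 4296621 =37.95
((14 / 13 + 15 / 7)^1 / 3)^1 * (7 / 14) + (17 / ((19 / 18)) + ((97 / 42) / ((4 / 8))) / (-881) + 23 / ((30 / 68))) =1047538087 / 15232490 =68.77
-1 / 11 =-0.09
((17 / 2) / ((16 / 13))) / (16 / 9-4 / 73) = 145197 / 36224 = 4.01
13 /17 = 0.76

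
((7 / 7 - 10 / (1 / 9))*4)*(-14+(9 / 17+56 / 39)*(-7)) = 6551468 / 663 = 9881.55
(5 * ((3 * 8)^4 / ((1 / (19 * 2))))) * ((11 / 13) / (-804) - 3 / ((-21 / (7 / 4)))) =13668618240 / 871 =15693017.50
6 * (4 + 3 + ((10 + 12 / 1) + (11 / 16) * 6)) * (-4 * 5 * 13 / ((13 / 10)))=-39750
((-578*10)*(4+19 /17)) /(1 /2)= -59160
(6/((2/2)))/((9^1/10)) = 20/3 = 6.67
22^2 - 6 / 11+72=6110 / 11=555.45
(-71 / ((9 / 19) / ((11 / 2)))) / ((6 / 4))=-14839 / 27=-549.59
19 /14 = 1.36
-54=-54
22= 22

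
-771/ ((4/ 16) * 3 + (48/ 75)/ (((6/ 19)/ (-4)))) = 231300/ 2207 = 104.80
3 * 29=87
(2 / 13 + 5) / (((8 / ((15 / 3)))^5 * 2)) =209375 / 851968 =0.25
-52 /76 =-13 /19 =-0.68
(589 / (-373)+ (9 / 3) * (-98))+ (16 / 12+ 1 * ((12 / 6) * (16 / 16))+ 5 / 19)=-6207842 / 21261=-291.98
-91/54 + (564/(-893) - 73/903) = -740443/308826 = -2.40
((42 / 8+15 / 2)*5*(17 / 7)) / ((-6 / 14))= -1445 / 4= -361.25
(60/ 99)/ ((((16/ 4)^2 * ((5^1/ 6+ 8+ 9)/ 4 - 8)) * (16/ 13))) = -13/ 1496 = -0.01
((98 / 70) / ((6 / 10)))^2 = 49 / 9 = 5.44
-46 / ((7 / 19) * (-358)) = 437 / 1253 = 0.35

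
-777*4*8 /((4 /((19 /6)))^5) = -641309641 /82944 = -7731.84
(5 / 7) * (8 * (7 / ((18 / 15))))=100 / 3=33.33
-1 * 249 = -249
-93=-93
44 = 44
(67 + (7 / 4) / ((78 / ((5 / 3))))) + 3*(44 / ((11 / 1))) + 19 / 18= 24989 / 312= 80.09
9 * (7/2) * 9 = 567/2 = 283.50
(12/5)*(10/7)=24/7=3.43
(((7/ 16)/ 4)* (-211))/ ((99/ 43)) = -63511/ 6336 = -10.02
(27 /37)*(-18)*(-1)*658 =319788 /37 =8642.92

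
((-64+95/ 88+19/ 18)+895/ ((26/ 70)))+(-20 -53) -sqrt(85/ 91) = 23420831/ 10296 -sqrt(7735)/ 91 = 2273.78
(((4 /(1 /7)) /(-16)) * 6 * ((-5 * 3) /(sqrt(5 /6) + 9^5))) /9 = 885735 /2988672343- 5 * sqrt(30) /5977344686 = 0.00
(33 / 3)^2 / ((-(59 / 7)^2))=-1.70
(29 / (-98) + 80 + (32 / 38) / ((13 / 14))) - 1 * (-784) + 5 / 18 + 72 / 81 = 865.78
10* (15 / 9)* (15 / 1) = 250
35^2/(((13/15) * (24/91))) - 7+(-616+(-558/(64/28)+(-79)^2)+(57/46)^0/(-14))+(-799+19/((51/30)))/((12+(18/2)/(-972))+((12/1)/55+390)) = 249056631457/23208604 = 10731.22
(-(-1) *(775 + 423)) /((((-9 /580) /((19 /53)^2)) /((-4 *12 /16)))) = 250837240 /8427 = 29765.90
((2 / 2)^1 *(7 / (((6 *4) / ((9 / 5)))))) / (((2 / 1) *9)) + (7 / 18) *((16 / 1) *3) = 4487 / 240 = 18.70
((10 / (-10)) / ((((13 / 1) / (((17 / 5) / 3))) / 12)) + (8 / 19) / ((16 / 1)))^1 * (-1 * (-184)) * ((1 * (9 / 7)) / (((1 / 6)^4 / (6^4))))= -405231791.66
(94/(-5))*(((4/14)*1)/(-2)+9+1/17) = -99734/595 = -167.62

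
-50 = -50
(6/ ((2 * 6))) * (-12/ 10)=-3/ 5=-0.60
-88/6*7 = -308/3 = -102.67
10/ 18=5/ 9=0.56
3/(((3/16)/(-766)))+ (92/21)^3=-112724128/9261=-12171.92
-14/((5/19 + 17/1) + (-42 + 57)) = -266/613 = -0.43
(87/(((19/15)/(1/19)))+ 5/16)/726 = 22685/4193376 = 0.01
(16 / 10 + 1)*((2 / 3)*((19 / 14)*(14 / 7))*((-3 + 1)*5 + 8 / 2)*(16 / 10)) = -7904 / 175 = -45.17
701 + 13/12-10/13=109405/156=701.31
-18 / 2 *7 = -63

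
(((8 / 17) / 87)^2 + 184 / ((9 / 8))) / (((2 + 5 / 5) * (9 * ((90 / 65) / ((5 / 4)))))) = 968955520 / 177182721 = 5.47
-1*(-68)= 68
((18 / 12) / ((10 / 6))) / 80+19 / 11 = 15299 / 8800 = 1.74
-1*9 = -9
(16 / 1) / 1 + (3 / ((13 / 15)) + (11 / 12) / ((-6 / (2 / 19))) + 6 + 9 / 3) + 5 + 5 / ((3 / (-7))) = 193657 / 8892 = 21.78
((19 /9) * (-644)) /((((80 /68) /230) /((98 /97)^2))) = -22974093352 /84681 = -271301.63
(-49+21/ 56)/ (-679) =0.07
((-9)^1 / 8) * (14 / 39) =-21 / 52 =-0.40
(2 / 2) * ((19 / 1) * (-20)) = -380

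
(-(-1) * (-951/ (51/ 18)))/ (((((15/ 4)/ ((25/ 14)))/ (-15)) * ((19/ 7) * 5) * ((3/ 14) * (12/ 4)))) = 88760/ 323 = 274.80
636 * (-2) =-1272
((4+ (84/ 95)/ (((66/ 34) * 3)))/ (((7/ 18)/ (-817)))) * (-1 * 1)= 3358128/ 385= 8722.41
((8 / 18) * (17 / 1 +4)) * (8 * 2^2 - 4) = 784 / 3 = 261.33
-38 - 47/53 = -2061/53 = -38.89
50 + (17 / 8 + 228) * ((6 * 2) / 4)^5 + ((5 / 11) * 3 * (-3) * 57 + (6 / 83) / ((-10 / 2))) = 2035521767 / 36520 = 55737.18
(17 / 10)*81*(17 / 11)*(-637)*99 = -134203797 / 10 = -13420379.70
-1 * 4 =-4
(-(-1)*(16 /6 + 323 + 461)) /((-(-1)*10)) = 236 /3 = 78.67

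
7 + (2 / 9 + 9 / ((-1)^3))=-16 / 9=-1.78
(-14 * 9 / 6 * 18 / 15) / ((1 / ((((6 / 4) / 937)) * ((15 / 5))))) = -567 / 4685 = -0.12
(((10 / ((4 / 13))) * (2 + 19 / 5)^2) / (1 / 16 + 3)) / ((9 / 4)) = 349856 / 2205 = 158.66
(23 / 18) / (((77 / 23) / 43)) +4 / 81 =205339 / 12474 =16.46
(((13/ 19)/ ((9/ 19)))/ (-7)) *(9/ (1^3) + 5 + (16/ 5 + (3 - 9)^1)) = -104/ 45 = -2.31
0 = 0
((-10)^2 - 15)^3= 614125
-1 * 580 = -580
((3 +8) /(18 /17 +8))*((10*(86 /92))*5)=18275 /322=56.75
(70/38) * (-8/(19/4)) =-1120/361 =-3.10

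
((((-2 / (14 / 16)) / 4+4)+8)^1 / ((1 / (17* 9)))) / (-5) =-2448 / 7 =-349.71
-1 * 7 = -7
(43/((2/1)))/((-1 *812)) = -43/1624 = -0.03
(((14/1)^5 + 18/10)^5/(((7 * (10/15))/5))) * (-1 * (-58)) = 12234252336847885232359694684408463/4375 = 2796400534136659481682216000000.00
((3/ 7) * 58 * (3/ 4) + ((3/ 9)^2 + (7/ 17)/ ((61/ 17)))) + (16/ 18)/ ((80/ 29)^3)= 516801567/ 27328000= 18.91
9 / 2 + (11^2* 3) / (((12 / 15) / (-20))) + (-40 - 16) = -18253 / 2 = -9126.50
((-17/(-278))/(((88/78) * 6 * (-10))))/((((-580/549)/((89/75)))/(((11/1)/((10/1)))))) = 0.00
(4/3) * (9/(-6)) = -2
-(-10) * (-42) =-420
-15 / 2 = -7.50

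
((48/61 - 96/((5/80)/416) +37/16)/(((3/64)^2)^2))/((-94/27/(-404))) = -132094136472829952/8601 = -15357997497131.72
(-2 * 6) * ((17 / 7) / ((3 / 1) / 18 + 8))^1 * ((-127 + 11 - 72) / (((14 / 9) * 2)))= 517752 / 2401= 215.64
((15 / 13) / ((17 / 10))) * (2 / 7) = 300 / 1547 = 0.19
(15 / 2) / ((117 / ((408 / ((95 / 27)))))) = 1836 / 247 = 7.43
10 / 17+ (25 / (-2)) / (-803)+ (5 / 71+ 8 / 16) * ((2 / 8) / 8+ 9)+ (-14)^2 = 12514918403 / 62030144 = 201.76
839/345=2.43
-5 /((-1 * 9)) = 5 /9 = 0.56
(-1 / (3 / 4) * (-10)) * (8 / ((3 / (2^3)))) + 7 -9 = 2542 / 9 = 282.44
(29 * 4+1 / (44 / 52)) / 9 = 1289 / 99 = 13.02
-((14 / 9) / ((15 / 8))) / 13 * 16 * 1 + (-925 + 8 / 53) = -925.87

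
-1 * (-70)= 70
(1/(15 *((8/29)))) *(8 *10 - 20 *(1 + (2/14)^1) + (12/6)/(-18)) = 104197/7560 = 13.78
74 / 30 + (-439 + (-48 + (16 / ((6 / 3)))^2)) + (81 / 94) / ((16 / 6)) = -4739971 / 11280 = -420.21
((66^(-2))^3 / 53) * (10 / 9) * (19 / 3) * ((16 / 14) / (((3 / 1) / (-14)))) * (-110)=475 / 504024726447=0.00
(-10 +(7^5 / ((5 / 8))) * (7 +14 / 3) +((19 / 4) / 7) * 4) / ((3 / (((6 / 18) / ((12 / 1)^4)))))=6588191 / 3919104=1.68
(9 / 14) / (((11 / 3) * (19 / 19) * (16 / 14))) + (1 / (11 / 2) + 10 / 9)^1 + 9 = 16547 / 1584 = 10.45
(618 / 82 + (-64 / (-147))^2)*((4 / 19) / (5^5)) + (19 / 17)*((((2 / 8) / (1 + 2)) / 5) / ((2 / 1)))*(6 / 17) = 231548576633 / 60810697237500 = 0.00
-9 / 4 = -2.25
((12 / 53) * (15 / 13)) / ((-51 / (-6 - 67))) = 4380 / 11713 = 0.37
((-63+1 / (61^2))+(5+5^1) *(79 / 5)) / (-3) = -117832 / 3721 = -31.67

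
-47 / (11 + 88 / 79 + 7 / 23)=-85399 / 22564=-3.78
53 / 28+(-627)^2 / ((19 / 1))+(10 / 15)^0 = 579429 / 28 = 20693.89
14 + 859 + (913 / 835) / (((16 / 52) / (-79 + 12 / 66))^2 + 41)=3796845310274868 / 4349059939195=873.03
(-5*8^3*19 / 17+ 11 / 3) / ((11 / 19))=-2768927 / 561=-4935.70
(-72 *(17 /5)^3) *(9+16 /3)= -5070216 /125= -40561.73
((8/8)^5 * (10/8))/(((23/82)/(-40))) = -4100/23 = -178.26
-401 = -401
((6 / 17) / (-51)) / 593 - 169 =-28962715 / 171377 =-169.00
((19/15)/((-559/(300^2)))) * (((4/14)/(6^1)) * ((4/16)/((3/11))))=-104500/11739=-8.90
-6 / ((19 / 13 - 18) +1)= 39 / 101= 0.39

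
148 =148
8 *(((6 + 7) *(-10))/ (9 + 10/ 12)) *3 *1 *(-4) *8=599040/ 59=10153.22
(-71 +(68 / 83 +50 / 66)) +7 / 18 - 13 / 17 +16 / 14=-134267041 / 1955646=-68.66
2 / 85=0.02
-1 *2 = -2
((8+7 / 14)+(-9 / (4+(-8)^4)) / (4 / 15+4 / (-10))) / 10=13967 / 16400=0.85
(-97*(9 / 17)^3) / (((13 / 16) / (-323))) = 21496752 / 3757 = 5721.79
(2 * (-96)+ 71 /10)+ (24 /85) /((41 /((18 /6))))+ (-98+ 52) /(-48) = -183.92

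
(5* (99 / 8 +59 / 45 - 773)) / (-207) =273353 / 14904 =18.34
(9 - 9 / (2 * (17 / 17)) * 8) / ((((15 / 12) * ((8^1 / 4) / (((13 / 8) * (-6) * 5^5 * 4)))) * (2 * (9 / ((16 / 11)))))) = 1170000 / 11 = 106363.64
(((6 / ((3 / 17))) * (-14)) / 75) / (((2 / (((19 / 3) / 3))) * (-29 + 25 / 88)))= 2992 / 12825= 0.23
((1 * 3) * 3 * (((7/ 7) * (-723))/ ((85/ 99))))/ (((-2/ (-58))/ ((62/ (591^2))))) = -128695446/ 3298765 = -39.01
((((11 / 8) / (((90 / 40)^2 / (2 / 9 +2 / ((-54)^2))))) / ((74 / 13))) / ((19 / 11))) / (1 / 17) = 8690825 / 83022894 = 0.10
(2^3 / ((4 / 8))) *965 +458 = 15898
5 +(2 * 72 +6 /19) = 2837 /19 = 149.32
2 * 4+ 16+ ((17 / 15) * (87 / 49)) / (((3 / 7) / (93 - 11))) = 42946 / 105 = 409.01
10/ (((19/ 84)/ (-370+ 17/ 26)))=-4033260/ 247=-16328.99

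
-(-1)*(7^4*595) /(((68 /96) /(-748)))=-1508596320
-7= -7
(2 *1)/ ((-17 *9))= -2/ 153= -0.01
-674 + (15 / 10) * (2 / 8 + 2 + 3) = -5329 / 8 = -666.12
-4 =-4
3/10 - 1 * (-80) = 803/10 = 80.30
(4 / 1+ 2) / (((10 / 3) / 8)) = 72 / 5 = 14.40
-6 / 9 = -2 / 3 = -0.67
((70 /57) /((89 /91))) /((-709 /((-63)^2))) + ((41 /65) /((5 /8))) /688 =-235499748821 /33509786050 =-7.03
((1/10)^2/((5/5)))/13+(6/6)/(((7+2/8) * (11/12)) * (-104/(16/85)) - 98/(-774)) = 29371087/59111373100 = 0.00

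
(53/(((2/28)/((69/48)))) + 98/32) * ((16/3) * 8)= 45640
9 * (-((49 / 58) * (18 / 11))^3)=-771895089 / 32461759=-23.78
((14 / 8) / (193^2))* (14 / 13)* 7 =343 / 968474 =0.00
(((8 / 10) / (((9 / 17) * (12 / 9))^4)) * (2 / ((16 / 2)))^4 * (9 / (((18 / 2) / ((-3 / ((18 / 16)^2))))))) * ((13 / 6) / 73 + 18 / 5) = -663908429 / 6130598400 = -0.11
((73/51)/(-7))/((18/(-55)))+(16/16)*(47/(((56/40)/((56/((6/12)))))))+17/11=3762.17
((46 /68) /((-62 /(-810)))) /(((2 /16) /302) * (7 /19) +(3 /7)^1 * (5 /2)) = 1496585160 /181461383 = 8.25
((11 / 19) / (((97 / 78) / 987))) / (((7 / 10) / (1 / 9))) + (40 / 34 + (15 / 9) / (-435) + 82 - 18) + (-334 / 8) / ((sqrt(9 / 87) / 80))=1129363693 / 8177391 - 3340 * sqrt(87) / 3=-10246.37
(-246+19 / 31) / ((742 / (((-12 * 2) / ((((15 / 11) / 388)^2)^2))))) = 10096504672400841728 / 194079375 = 52022553516.57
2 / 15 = 0.13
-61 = -61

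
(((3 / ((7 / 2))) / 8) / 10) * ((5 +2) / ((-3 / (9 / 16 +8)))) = -137 / 640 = -0.21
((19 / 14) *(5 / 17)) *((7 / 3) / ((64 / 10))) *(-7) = -3325 / 3264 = -1.02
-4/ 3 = -1.33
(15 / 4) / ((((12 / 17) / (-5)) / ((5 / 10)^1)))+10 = -105 / 32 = -3.28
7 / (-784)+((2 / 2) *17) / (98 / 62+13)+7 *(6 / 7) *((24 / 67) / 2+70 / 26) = 202669989 / 11023376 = 18.39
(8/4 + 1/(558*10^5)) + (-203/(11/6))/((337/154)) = -913892399663/18804600000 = -48.60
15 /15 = 1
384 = 384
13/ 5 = 2.60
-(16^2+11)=-267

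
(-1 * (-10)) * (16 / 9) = 160 / 9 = 17.78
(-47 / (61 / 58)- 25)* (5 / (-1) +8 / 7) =114777 / 427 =268.80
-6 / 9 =-2 / 3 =-0.67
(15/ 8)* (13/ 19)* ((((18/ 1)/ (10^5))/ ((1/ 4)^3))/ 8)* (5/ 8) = 351/ 304000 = 0.00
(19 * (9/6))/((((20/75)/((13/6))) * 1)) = 3705/16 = 231.56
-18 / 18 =-1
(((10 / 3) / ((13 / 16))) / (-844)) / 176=-5 / 181038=-0.00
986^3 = 958585256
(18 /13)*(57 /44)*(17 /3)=10.16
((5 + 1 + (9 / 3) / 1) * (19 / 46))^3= 51.37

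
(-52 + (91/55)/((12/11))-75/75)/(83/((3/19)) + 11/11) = -3089/31600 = -0.10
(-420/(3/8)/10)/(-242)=56/121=0.46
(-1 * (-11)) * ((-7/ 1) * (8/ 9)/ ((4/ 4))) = -616/ 9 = -68.44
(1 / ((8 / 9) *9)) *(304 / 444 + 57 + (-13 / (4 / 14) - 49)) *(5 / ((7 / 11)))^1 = -449515 / 12432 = -36.16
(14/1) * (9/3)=42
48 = 48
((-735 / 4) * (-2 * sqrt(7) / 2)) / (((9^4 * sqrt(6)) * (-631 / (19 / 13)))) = -4655 * sqrt(42) / 430559064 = -0.00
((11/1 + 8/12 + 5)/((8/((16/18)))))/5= 10/27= 0.37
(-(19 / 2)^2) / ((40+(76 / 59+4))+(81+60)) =-21299 / 43964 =-0.48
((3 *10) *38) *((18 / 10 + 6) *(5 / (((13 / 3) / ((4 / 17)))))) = 41040 / 17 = 2414.12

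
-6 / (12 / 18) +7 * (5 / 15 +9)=169 / 3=56.33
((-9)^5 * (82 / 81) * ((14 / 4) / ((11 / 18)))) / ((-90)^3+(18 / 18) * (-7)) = 3766014 / 8019077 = 0.47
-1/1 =-1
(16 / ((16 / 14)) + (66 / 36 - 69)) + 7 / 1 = -277 / 6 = -46.17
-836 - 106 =-942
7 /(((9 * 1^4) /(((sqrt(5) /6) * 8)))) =28 * sqrt(5) /27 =2.32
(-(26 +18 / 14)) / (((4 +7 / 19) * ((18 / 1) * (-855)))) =191 / 470610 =0.00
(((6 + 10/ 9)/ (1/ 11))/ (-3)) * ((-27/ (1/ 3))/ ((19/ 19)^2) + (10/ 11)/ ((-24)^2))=513206/ 243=2111.96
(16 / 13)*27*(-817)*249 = -87883056 / 13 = -6760235.08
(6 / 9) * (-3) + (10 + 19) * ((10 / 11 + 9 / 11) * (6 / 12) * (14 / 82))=2053 / 902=2.28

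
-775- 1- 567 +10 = -1333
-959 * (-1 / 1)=959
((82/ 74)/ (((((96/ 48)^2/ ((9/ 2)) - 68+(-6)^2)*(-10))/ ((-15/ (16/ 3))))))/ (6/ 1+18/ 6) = -369/ 331520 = -0.00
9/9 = 1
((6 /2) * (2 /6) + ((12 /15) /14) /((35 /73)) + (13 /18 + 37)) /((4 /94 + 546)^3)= 88919519819 /372719087006515200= 0.00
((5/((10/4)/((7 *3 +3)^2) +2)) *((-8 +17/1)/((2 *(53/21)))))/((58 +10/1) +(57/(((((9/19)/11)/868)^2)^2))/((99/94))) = 535692528/1076025643443434919952836463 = 0.00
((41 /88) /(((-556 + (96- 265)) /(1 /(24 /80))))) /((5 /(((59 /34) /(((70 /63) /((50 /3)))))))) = -2419 /216920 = -0.01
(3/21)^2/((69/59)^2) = 3481/233289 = 0.01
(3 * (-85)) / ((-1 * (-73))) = -255 / 73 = -3.49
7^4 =2401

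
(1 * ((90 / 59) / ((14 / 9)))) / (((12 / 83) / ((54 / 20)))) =60507 / 3304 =18.31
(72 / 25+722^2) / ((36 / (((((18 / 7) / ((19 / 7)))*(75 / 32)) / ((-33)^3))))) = -3258043 / 3641616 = -0.89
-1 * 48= -48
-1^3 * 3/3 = -1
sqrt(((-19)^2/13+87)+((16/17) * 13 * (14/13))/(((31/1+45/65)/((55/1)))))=2 * sqrt(17829188039)/22763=11.73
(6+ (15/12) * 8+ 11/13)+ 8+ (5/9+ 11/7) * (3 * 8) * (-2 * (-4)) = 118271/273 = 433.23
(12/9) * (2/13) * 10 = 80/39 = 2.05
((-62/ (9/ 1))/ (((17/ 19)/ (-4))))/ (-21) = -4712/ 3213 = -1.47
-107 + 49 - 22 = -80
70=70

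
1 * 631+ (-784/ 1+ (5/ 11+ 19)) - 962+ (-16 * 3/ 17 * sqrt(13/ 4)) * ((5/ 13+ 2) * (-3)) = -12051/ 11+ 2232 * sqrt(13)/ 221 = -1059.13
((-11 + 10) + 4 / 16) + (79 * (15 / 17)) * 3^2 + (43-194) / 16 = 167869 / 272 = 617.17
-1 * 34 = -34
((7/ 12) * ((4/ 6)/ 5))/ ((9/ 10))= 0.09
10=10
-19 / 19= -1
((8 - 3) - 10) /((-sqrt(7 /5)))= 5* sqrt(35) /7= 4.23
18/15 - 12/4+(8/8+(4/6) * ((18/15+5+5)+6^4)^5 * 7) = 166989149695311798964/9375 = 17812175967499925.22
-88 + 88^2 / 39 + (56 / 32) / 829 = 110.57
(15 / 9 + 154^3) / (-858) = -4256.72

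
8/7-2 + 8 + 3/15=257/35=7.34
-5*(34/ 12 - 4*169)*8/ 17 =80780/ 51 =1583.92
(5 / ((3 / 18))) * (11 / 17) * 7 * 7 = 16170 / 17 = 951.18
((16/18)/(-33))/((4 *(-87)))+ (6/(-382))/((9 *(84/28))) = -2489/4935249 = -0.00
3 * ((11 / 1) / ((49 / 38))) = 1254 / 49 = 25.59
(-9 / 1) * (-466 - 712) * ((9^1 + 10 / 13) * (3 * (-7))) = -28275534 / 13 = -2175041.08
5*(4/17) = 20/17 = 1.18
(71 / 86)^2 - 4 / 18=30577 / 66564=0.46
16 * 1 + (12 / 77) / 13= 16028 / 1001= 16.01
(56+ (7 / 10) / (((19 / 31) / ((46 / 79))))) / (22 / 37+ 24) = 2247861 / 975650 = 2.30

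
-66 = -66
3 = 3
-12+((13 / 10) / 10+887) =87513 / 100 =875.13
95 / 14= 6.79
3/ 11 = 0.27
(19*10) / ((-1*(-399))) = 0.48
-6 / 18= -1 / 3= -0.33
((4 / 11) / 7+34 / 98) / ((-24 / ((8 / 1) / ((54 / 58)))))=-0.14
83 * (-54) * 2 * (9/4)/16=-20169/16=-1260.56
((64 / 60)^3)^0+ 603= 604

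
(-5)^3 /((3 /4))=-500 /3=-166.67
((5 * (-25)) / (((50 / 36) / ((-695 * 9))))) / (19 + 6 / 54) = 2533275 / 86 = 29456.69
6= 6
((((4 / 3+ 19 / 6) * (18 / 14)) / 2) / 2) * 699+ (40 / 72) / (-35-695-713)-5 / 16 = 1470166801 / 1454544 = 1010.74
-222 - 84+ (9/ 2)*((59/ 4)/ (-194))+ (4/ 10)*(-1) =-2380319/ 7760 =-306.74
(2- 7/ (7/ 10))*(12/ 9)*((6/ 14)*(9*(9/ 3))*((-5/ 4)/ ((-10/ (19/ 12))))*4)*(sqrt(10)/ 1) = -684*sqrt(10)/ 7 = -309.00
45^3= 91125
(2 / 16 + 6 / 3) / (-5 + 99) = 17 / 752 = 0.02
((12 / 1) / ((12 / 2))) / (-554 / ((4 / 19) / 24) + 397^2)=2 / 94453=0.00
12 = 12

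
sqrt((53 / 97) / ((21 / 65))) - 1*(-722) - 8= sqrt(7017465) / 2037 +714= 715.30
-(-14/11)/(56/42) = 21/22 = 0.95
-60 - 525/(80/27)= -3795/16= -237.19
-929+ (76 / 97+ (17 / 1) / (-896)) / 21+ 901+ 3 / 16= -16898531 / 608384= -27.78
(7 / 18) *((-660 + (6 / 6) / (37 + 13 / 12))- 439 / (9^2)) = -172416097 / 666306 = -258.76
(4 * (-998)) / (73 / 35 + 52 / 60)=-1352.13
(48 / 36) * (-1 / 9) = -4 / 27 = -0.15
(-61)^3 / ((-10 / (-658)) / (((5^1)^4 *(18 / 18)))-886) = 9334593625 / 36436749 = 256.19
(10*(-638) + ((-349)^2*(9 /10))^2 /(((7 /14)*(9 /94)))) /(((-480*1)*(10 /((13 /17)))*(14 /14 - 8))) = 81580322248399 /14280000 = 5712907.72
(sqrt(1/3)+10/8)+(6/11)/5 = sqrt(3)/3+299/220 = 1.94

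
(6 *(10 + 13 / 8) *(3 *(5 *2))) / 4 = 4185 / 8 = 523.12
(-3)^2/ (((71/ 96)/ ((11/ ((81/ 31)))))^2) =119071744/ 408321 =291.61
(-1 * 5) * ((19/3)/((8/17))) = -1615/24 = -67.29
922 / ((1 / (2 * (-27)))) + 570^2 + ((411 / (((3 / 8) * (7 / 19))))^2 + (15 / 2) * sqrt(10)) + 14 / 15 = 15 * sqrt(10) / 2 + 6706792646 / 735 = 9124911.67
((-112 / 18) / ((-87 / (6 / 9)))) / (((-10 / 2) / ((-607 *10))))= 135968 / 2349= 57.88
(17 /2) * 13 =110.50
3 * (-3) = -9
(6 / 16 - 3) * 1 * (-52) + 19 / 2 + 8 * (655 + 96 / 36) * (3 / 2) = 8038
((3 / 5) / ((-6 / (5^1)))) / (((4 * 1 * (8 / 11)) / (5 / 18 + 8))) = -1639 / 1152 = -1.42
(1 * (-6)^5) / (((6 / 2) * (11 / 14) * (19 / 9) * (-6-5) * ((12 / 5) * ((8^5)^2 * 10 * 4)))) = 1701 / 1234266226688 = 0.00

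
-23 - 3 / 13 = -23.23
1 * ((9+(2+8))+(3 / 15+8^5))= 163936 / 5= 32787.20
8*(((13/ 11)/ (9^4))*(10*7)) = 7280/ 72171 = 0.10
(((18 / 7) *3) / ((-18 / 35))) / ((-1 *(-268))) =-15 / 268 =-0.06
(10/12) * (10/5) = 5/3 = 1.67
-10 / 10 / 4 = -1 / 4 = -0.25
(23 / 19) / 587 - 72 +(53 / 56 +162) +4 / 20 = 284642153 / 3122840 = 91.15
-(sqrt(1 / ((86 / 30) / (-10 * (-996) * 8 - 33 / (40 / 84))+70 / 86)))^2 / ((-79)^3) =102697803 / 41215562171387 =0.00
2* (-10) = -20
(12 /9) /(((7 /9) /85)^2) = 15924.49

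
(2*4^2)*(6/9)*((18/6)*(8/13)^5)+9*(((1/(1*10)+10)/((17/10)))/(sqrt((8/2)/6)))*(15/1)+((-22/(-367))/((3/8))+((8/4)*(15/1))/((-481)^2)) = 3250505585390/559638428817+13635*sqrt(6)/34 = 988.13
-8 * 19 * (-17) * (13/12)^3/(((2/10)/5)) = 17740775/216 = 82133.22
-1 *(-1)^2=-1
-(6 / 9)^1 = -2 / 3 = -0.67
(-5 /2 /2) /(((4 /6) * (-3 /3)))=15 /8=1.88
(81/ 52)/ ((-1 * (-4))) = 81/ 208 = 0.39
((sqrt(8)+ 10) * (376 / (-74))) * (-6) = 2256 * sqrt(2) / 37+ 11280 / 37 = 391.09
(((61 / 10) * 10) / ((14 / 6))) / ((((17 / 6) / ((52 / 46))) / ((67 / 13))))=147132 / 2737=53.76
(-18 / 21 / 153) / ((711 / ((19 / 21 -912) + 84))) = 34738 / 5330367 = 0.01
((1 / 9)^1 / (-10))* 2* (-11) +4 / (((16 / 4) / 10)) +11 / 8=4183 / 360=11.62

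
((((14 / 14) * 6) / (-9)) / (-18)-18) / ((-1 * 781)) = 485 / 21087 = 0.02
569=569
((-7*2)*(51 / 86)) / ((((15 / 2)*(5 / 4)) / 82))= -78064 / 1075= -72.62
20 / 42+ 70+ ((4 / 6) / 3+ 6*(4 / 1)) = 5966 / 63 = 94.70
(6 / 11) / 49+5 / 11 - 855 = -854.53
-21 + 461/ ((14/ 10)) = 2158/ 7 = 308.29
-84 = -84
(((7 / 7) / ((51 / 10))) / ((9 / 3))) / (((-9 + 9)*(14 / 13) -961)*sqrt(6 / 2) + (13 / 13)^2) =-4805*sqrt(3) / 211947993 -5 / 211947993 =-0.00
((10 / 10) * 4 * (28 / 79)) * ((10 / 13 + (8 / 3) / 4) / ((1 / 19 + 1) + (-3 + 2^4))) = 119168 / 822627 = 0.14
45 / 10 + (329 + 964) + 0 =2595 / 2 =1297.50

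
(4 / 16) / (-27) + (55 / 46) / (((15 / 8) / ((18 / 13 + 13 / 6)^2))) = 1124063 / 139932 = 8.03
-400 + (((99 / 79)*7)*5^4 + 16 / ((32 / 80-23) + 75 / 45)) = 63029945 / 12403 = 5081.83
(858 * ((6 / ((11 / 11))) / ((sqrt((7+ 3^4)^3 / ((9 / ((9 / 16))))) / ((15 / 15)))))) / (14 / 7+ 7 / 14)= 117 * sqrt(22) / 55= 9.98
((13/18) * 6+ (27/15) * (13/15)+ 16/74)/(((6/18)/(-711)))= -12054294/925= -13031.67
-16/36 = -4/9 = -0.44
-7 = -7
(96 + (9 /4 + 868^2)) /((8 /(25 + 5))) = 45211335 /16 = 2825708.44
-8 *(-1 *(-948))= -7584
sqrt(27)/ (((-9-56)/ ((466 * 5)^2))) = -3257340 * sqrt(3)/ 13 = -433990.64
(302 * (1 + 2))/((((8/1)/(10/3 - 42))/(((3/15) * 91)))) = -398489/5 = -79697.80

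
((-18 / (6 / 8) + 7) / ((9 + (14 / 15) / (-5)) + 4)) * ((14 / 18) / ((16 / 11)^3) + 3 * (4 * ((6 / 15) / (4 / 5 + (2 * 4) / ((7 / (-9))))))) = 329365225 / 980127744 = 0.34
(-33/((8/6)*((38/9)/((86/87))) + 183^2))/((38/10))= -63855/246286493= -0.00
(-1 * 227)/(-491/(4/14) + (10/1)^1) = 454/3417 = 0.13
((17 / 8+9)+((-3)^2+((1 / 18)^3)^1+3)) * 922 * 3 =31086613 / 486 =63964.22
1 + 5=6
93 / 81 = 31 / 27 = 1.15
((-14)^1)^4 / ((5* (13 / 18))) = 691488 / 65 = 10638.28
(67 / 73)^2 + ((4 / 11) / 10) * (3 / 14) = 1744252 / 2051665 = 0.85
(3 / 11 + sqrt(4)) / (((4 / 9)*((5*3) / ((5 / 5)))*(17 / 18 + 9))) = 135 / 3938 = 0.03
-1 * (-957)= 957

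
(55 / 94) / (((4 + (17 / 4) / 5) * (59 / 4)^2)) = 8800 / 15869879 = 0.00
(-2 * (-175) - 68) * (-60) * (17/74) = -143820/37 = -3887.03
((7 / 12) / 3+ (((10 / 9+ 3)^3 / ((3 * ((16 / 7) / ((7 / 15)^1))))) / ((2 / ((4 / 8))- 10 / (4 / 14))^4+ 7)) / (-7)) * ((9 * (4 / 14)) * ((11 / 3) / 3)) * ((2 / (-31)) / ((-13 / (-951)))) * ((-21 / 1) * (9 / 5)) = 328666882011083 / 3014672450400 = 109.02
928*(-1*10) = -9280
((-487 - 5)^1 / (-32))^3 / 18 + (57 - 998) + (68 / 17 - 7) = -759893 / 1024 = -742.08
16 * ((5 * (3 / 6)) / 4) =10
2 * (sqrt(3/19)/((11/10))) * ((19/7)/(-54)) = -10 * sqrt(57)/2079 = -0.04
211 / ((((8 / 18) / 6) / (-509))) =-2899773 / 2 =-1449886.50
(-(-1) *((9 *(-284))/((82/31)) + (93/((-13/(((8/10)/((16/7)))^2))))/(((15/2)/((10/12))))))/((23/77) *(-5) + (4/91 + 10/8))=47593937083/9827700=4842.84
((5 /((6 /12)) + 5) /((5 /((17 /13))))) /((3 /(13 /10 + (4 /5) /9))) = 425 /234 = 1.82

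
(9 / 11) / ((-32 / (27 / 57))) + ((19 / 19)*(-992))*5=-33172561 / 6688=-4960.01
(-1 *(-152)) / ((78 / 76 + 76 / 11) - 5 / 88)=254144 / 13173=19.29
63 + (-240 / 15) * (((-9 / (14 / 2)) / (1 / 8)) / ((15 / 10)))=1209 / 7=172.71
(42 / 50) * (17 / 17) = 21 / 25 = 0.84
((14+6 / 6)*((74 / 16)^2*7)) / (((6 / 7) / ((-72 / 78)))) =-1006215 / 416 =-2418.79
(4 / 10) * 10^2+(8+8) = 56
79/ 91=0.87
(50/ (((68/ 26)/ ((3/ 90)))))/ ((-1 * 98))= -65/ 9996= -0.01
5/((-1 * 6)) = -5/6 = -0.83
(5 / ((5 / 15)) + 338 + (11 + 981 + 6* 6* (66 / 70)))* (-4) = -193052 / 35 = -5515.77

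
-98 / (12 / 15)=-245 / 2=-122.50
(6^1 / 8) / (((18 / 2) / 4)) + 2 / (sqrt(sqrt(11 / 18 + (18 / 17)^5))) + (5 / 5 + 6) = 34* sqrt(3)* 34^(1 / 4)* 49630651^(3 / 4) / 49630651 + 22 / 3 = 9.03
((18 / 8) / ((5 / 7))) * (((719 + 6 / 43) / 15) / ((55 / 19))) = 12338277 / 236500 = 52.17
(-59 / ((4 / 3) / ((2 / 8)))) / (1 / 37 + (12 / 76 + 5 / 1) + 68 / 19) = -124431 / 98576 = -1.26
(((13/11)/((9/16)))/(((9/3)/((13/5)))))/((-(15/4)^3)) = -173056/5011875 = -0.03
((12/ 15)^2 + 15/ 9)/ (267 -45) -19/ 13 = -314101/ 216450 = -1.45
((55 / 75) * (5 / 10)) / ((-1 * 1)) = -0.37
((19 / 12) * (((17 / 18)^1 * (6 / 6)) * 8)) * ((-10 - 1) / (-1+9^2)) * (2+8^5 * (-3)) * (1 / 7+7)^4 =27286484843750 / 64827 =420912348.92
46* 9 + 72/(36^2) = 7453/18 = 414.06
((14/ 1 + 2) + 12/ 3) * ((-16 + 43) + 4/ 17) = 544.71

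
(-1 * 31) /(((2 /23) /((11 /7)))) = -7843 /14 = -560.21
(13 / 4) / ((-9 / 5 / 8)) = -130 / 9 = -14.44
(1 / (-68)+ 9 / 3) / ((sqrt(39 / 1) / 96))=1624* sqrt(39) / 221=45.89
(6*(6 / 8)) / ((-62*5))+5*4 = 12391 / 620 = 19.99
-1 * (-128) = 128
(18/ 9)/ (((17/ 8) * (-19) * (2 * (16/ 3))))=-3/ 646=-0.00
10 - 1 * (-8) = 18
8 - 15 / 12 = 27 / 4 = 6.75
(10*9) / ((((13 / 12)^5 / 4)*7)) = 89579520 / 2599051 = 34.47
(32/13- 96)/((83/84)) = -102144/1079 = -94.67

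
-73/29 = -2.52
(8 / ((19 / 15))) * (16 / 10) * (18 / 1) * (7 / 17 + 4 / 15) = 199296 / 1615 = 123.40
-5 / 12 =-0.42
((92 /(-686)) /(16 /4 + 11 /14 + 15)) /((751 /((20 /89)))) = -1840 /907205747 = -0.00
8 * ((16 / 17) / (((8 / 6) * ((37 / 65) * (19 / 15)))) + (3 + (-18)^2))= 2623.83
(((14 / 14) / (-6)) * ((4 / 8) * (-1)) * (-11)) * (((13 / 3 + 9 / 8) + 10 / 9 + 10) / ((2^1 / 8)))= -13123 / 216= -60.75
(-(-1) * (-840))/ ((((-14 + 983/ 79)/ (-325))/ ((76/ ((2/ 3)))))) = -19988926.83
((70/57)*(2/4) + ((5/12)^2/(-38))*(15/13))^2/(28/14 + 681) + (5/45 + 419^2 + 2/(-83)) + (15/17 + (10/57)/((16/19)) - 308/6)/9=95125848277754833883/541856253699072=175555.51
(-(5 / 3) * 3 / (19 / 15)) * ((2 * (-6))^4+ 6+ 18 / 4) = -3111975 / 38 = -81894.08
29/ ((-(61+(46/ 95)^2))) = -261725/ 552641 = -0.47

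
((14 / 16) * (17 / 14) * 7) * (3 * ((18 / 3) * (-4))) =-1071 / 2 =-535.50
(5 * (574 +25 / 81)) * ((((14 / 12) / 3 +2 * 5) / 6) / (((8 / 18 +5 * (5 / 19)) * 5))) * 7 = 165282007 / 41796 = 3954.49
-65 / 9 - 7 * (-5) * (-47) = -14870 / 9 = -1652.22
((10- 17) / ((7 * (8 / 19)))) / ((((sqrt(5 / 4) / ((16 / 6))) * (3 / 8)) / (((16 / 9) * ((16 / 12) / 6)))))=-9728 * sqrt(5) / 3645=-5.97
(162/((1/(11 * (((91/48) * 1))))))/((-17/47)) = -9340.21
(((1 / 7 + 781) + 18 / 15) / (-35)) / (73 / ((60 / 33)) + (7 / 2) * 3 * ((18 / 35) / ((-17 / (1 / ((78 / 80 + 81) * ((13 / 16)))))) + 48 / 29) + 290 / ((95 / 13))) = -14577706158184 / 63396529032305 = -0.23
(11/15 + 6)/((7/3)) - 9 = -214/35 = -6.11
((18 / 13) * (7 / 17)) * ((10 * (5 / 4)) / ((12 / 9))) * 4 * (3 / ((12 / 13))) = 4725 / 68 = 69.49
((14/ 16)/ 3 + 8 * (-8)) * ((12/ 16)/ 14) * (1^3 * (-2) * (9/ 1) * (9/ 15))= 41283/ 1120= 36.86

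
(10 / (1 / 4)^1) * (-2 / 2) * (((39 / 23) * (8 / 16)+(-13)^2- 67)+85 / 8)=-104395 / 23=-4538.91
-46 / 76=-23 / 38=-0.61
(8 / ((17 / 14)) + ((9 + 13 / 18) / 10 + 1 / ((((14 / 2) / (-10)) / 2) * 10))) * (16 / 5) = 24932 / 1071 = 23.28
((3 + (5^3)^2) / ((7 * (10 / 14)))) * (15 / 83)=46884 / 83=564.87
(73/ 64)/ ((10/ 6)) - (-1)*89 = 28699/ 320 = 89.68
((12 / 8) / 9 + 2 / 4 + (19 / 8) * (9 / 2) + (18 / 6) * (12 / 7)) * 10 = 27715 / 168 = 164.97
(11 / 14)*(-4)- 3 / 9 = -73 / 21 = -3.48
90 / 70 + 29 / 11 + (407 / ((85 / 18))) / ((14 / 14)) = 589772 / 6545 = 90.11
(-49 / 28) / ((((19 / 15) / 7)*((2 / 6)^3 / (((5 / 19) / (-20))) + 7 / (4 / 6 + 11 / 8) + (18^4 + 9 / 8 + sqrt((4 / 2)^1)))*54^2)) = -272215674815 / 8616365552355189606 + 144060*sqrt(2) / 478686975130843867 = -0.00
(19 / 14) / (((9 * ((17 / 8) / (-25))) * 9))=-1900 / 9639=-0.20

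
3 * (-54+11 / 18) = -961 / 6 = -160.17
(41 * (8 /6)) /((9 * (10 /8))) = 656 /135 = 4.86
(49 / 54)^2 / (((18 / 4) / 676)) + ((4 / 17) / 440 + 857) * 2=11273387581 / 6134535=1837.69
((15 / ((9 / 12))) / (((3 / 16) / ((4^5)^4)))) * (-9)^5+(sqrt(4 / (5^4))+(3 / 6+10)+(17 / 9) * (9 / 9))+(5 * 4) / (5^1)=-3116402981210161144589 / 450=-6925339958244802543.53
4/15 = 0.27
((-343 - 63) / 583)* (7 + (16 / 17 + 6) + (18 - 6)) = -179046 / 9911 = -18.07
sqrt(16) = 4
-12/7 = -1.71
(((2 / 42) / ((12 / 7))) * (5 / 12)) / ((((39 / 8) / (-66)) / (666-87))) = -10615 / 117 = -90.73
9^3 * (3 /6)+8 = 745 /2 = 372.50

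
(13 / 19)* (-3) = -2.05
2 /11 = 0.18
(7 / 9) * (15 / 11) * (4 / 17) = 140 / 561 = 0.25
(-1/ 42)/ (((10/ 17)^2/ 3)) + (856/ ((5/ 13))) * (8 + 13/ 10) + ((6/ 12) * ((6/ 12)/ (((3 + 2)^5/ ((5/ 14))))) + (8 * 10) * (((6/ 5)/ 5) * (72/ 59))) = 764098089/ 36875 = 20721.30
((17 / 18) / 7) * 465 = 2635 / 42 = 62.74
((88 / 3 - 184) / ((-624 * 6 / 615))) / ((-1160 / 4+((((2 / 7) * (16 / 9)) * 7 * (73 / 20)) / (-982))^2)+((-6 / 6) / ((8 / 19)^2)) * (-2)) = -0.09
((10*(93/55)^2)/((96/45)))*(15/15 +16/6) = 8649/176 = 49.14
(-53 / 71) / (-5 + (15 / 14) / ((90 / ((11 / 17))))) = 75684 / 506159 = 0.15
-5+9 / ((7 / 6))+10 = 89 / 7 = 12.71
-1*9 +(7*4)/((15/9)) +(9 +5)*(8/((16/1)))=74/5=14.80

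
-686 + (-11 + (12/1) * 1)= -685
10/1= 10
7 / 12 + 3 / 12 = 5 / 6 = 0.83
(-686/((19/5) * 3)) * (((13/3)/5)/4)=-4459/342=-13.04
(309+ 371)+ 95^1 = 775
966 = 966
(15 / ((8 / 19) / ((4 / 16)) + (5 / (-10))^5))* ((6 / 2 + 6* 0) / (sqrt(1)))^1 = 1824 / 67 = 27.22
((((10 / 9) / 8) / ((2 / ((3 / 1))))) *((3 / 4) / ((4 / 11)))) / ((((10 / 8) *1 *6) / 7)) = 77 / 192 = 0.40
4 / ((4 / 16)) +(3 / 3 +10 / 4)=39 / 2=19.50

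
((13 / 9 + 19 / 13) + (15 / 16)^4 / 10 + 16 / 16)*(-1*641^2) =-25098472360049 / 15335424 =-1636633.74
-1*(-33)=33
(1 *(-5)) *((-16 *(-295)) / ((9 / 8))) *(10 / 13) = -16136.75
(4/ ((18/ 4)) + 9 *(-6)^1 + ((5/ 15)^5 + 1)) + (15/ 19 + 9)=-42.32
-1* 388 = -388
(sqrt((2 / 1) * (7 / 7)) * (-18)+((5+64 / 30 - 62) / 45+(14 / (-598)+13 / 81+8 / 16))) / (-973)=704987 / 1178254350+18 * sqrt(2) / 973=0.03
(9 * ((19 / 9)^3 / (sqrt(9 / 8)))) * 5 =68590 * sqrt(2) / 243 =399.18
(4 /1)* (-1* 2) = -8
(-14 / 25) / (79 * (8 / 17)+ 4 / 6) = -357 / 24125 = -0.01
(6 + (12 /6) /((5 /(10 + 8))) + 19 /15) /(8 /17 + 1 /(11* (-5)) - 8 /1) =-40579 /21171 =-1.92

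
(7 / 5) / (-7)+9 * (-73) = -3286 / 5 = -657.20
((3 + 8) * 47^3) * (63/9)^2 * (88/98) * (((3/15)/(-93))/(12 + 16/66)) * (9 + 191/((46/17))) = -505907779993/720130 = -702522.85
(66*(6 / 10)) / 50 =99 / 125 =0.79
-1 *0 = 0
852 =852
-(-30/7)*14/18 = 10/3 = 3.33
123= 123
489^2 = 239121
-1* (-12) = 12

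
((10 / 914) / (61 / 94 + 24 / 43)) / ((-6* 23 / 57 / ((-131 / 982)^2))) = -3294826195 / 49453590662756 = -0.00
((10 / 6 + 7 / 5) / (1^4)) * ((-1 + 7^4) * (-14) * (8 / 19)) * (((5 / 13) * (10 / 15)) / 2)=-5562.21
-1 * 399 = -399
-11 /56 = -0.20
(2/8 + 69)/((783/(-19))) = -5263/3132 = -1.68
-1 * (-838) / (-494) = -419 / 247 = -1.70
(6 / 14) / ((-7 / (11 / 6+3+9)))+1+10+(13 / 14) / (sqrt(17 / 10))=13 * sqrt(170) / 238+995 / 98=10.87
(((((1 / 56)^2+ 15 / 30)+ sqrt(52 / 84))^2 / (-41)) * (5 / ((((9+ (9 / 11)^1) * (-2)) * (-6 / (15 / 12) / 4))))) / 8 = -7053570425 / 12541578706944 -143825 * sqrt(273) / 4665765888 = -0.00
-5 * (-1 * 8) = 40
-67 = -67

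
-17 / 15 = -1.13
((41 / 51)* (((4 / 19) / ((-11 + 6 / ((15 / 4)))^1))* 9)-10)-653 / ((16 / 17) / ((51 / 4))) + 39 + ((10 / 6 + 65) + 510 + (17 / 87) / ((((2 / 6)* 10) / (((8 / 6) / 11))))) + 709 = -35014619193259 / 4649029440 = -7531.60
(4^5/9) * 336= 114688/3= 38229.33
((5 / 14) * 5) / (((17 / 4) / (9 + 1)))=500 / 119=4.20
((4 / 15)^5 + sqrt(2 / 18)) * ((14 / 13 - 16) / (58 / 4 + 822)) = -14087116 / 2359378125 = -0.01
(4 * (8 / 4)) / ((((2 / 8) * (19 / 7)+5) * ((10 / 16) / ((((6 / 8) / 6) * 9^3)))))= 54432 / 265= 205.40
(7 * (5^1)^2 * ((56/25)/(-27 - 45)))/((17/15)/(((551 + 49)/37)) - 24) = 49000/215371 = 0.23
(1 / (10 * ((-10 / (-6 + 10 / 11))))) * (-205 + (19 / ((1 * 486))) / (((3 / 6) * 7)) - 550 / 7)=-964672 / 66825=-14.44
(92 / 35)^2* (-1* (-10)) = 16928 / 245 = 69.09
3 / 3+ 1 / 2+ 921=1845 / 2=922.50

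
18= 18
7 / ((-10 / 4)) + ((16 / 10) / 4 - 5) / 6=-107 / 30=-3.57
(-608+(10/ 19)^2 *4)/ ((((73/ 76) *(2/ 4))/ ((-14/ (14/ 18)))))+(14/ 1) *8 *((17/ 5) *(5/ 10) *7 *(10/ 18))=293181016/ 12483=23486.42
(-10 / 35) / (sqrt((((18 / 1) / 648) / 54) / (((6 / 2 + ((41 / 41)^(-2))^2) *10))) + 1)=-155520 / 544313 + 144 *sqrt(15) / 544313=-0.28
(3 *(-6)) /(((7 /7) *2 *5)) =-9 /5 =-1.80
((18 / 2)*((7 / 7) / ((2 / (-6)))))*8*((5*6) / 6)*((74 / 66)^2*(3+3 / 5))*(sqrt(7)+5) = -37369.90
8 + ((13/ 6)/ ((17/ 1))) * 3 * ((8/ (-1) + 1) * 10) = -319/ 17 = -18.76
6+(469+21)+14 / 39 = 19358 / 39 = 496.36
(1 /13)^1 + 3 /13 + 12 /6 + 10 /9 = 400 /117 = 3.42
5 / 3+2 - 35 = -94 / 3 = -31.33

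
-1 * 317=-317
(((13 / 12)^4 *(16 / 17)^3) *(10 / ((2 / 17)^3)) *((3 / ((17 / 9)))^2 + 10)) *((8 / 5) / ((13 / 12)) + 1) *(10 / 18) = 25602036460 / 210681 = 121520.39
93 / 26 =3.58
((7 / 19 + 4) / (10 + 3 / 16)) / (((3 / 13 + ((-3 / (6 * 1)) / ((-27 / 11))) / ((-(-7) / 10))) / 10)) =8.22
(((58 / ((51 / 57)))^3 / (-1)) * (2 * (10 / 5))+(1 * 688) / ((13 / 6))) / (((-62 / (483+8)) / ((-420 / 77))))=-47052184.63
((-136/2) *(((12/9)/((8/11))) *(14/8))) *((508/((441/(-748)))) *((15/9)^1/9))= 177642520/5103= 34811.39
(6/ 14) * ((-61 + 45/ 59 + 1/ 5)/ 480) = -17711/ 330400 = -0.05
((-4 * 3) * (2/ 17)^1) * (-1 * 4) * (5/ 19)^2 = 2400/ 6137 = 0.39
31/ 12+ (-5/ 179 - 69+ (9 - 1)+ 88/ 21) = -815765/ 15036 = -54.25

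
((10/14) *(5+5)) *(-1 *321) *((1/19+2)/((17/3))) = -1877850/2261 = -830.54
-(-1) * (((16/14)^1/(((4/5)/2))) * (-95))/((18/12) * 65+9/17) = -64600/23331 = -2.77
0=0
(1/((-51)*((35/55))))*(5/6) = -55/2142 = -0.03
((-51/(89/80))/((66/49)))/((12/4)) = -33320/2937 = -11.34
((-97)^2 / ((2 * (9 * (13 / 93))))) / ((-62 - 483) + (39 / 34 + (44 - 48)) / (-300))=-495854300 / 72265739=-6.86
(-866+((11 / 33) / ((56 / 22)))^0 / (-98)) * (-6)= 254607 / 49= 5196.06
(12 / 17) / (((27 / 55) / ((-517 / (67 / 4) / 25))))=-90992 / 51255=-1.78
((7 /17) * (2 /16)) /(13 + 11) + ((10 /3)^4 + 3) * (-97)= -1081005059 /88128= -12266.31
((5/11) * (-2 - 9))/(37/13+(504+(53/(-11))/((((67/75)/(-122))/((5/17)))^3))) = -1056518762585/66084091353631501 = -0.00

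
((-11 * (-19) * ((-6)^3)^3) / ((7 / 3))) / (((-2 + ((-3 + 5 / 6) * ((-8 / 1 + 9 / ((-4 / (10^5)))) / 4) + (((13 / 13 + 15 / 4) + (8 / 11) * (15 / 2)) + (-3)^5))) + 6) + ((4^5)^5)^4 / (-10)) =4170352158720 / 742405376447653507300386486661617122365257783127650289347210227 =0.00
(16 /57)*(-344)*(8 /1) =-44032 /57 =-772.49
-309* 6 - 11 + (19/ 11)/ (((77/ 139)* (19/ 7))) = -225526/ 121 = -1863.85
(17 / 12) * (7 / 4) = 2.48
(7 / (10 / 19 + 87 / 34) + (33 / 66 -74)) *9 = -641.08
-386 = -386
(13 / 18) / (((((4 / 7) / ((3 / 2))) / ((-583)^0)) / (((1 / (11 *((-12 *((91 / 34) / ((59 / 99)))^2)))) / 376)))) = -1006009 / 531196009344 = -0.00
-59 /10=-5.90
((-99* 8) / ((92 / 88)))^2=303595776 / 529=573905.06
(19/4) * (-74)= -351.50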